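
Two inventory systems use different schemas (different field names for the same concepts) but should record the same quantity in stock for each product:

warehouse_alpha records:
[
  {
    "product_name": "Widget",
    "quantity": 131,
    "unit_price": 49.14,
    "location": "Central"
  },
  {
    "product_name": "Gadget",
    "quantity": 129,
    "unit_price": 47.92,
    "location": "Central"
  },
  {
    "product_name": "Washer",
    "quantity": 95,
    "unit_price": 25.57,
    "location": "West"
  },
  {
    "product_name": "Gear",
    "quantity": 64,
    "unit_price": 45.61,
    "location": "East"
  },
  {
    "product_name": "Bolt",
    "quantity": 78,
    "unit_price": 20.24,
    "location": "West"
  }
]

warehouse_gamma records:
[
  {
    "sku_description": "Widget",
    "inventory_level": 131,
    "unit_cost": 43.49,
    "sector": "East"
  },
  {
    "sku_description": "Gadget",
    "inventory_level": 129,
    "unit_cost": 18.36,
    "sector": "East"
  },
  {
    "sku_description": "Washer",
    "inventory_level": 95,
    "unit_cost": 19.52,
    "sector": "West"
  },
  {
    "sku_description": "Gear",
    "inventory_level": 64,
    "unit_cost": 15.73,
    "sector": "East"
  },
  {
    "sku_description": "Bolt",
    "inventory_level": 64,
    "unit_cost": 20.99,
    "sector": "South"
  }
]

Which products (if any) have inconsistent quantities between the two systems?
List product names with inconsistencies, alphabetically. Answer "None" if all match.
Bolt

Schema mappings:
- "product_name" (warehouse_alpha) = "sku_description" (warehouse_gamma) = product name
- "quantity" (warehouse_alpha) = "inventory_level" (warehouse_gamma) = quantity

Comparison:
  Widget: 131 vs 131 - MATCH
  Gadget: 129 vs 129 - MATCH
  Washer: 95 vs 95 - MATCH
  Gear: 64 vs 64 - MATCH
  Bolt: 78 vs 64 - MISMATCH

Products with inconsistencies: Bolt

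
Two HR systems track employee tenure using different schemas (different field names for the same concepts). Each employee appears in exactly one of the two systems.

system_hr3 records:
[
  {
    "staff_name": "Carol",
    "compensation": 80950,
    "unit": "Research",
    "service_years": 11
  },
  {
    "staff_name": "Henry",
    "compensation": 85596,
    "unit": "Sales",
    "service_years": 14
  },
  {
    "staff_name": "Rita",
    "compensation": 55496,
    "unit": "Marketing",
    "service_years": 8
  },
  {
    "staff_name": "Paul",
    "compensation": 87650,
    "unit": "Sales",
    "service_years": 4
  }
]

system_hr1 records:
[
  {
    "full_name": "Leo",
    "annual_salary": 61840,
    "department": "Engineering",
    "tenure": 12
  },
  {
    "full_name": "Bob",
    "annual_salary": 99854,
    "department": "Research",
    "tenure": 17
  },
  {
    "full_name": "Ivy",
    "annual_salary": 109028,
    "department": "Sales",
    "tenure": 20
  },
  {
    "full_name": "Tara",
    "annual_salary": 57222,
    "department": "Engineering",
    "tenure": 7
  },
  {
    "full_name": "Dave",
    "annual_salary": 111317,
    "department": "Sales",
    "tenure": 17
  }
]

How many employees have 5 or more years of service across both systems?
8

Reconcile schemas: "service_years" (system_hr3) = "tenure" (system_hr1) = years of service

From system_hr3: 3 employees with >= 5 years
From system_hr1: 5 employees with >= 5 years

Total: 3 + 5 = 8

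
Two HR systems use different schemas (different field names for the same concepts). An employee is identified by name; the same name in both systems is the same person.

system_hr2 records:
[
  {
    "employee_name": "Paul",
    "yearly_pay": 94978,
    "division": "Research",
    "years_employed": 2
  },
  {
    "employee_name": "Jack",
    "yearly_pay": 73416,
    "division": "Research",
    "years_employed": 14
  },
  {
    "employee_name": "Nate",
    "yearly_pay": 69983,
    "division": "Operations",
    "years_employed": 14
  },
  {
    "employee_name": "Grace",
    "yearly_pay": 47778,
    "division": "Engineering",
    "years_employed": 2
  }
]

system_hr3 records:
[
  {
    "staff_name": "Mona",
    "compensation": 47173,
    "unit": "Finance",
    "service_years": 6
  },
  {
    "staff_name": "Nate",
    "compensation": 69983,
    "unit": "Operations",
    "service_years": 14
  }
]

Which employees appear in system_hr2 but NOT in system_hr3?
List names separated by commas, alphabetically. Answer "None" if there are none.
Grace, Jack, Paul

Schema mapping: "employee_name" (system_hr2) = "staff_name" (system_hr3) = employee name

Names in system_hr2: ['Grace', 'Jack', 'Nate', 'Paul']
Names in system_hr3: ['Mona', 'Nate']

In system_hr2 but not system_hr3: ['Grace', 'Jack', 'Paul']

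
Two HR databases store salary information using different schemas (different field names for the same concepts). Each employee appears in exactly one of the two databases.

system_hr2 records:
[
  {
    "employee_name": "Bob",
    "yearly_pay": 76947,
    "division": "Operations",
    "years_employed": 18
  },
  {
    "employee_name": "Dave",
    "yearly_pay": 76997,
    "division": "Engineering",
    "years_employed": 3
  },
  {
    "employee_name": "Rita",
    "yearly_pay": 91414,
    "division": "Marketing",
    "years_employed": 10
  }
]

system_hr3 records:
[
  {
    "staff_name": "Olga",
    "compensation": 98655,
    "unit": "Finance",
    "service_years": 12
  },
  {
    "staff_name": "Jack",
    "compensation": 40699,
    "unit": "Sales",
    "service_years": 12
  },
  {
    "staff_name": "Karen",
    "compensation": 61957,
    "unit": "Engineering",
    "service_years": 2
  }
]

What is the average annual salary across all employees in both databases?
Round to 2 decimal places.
74444.83

Schema mapping: "yearly_pay" (system_hr2) = "compensation" (system_hr3) = annual salary

All salaries: [76947, 76997, 91414, 98655, 40699, 61957]
Sum: 446669
Count: 6
Average: 446669 / 6 = 74444.83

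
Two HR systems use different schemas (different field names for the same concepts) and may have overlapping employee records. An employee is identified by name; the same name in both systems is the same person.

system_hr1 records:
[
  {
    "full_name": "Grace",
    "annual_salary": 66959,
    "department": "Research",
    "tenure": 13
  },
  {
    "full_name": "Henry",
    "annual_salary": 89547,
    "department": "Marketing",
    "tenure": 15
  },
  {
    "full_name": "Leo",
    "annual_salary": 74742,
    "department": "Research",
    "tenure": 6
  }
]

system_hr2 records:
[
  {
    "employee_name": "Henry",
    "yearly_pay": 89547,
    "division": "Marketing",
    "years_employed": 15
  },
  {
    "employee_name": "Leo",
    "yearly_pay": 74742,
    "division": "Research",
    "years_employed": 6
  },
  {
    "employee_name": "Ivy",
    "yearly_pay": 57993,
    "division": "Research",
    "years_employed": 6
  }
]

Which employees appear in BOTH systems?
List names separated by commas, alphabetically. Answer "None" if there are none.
Henry, Leo

Schema mapping: "full_name" (system_hr1) = "employee_name" (system_hr2) = employee name

Names in system_hr1: ['Grace', 'Henry', 'Leo']
Names in system_hr2: ['Henry', 'Ivy', 'Leo']

Intersection: ['Henry', 'Leo']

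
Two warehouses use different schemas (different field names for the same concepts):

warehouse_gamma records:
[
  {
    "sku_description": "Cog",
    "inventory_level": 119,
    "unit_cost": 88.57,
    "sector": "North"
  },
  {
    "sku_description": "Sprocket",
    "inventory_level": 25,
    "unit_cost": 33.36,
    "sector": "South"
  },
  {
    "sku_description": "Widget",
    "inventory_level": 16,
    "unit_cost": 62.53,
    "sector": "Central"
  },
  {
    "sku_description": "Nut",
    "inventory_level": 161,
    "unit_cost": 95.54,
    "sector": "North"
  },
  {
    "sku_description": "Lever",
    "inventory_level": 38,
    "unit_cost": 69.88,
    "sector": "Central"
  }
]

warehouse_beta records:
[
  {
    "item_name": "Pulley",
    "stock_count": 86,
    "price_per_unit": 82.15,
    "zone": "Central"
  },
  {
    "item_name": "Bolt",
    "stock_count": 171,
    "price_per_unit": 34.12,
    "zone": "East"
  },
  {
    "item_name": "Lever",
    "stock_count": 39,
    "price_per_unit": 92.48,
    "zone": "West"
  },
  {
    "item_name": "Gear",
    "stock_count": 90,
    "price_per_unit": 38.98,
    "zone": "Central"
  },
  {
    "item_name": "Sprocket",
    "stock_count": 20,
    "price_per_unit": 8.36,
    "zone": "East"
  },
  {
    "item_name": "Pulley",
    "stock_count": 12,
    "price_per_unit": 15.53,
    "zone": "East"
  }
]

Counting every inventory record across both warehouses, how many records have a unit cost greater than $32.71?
9

Schema mapping: "unit_cost" (warehouse_gamma) = "price_per_unit" (warehouse_beta) = unit cost

Records > $32.71 in warehouse_gamma: 5
Records > $32.71 in warehouse_beta: 4

Total count: 5 + 4 = 9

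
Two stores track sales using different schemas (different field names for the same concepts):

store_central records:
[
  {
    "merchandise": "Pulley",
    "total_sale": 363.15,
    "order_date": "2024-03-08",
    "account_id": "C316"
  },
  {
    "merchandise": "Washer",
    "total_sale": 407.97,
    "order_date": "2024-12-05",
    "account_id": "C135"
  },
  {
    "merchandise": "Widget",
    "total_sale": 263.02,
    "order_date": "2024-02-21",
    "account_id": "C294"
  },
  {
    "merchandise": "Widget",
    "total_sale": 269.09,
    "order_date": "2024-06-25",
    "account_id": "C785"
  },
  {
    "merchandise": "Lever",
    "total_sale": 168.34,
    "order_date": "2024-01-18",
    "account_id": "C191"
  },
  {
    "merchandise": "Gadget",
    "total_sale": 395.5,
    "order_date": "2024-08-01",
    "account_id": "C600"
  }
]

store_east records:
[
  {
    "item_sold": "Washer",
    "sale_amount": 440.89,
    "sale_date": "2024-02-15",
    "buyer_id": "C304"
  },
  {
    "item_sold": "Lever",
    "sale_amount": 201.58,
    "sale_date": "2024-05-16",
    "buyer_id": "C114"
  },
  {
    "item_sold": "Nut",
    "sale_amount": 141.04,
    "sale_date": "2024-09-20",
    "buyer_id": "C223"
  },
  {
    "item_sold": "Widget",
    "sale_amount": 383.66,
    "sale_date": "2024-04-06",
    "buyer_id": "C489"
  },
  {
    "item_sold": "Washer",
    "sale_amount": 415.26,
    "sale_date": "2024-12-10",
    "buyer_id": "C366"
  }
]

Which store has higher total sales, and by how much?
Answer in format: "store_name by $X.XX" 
store_central by $284.64

Schema mapping: "total_sale" (store_central) = "sale_amount" (store_east) = sale amount

Total for store_central: 1867.07
Total for store_east: 1582.43

Difference: |1867.07 - 1582.43| = 284.64
store_central has higher sales by $284.64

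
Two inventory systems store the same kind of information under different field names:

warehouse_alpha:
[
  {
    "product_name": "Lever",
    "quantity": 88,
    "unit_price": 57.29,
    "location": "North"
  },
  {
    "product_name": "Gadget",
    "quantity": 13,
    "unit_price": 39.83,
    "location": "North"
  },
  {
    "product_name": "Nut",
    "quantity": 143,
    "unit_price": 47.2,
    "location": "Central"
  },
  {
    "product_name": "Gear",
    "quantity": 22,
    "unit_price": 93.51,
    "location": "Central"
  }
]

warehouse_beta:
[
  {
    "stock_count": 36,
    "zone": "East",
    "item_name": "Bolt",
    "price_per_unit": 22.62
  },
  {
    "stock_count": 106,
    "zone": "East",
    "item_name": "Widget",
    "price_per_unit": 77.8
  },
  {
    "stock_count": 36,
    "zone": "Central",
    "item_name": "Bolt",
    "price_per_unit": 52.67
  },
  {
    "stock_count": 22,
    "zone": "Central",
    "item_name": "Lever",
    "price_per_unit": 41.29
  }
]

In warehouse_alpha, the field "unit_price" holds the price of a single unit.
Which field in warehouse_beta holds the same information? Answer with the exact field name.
price_per_unit

In warehouse_alpha, "unit_price" holds the price of a single unit.
The fields in warehouse_beta are: "stock_count", "zone", "item_name", "price_per_unit".
"price_per_unit" is the match: the name refers to the same concept and its values are decimal currency amounts (e.g. 22.62, 77.8).
The other fields ("stock_count", "zone", "item_name") hold different kinds of data.

So "unit_price" in warehouse_alpha corresponds to "price_per_unit" in warehouse_beta.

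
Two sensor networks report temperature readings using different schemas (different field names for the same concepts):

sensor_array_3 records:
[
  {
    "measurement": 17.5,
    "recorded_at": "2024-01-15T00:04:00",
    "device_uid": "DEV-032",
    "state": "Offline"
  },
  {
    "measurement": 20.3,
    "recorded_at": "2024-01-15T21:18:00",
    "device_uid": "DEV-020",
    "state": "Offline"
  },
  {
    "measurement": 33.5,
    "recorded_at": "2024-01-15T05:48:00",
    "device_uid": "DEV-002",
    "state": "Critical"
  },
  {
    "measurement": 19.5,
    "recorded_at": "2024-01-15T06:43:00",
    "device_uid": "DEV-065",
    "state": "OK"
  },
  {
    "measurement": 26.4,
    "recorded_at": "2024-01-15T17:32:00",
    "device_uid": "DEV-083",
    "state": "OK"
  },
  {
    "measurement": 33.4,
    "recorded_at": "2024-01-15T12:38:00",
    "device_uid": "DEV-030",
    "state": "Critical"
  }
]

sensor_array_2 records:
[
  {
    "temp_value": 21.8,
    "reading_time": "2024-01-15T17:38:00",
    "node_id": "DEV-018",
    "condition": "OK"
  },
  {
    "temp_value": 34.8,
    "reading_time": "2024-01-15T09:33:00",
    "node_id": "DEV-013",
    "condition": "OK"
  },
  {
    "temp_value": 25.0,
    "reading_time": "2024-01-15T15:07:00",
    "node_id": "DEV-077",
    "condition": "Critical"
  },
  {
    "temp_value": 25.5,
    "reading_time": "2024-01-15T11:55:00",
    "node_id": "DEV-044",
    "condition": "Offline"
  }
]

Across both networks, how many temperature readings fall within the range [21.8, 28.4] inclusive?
4

Schema mapping: "measurement" (sensor_array_3) = "temp_value" (sensor_array_2) = temperature

Readings in [21.8, 28.4] from sensor_array_3: 1
Readings in [21.8, 28.4] from sensor_array_2: 3

Total count: 1 + 3 = 4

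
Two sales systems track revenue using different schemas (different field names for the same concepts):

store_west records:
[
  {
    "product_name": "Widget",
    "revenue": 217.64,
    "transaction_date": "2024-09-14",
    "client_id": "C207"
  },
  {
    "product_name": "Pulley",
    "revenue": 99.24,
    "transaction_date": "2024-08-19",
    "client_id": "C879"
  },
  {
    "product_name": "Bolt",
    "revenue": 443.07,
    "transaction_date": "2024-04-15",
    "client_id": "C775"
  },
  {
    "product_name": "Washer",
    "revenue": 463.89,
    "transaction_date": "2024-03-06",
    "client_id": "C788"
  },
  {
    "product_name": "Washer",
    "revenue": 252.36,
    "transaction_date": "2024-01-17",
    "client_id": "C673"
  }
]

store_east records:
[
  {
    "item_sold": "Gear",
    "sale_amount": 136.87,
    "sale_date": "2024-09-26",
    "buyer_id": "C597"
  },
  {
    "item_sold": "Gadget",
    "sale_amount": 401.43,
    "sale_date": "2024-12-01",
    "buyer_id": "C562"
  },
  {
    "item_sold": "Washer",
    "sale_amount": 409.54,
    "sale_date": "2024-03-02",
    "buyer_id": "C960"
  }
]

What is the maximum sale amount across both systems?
463.89

Reconcile: "revenue" (store_west) = "sale_amount" (store_east) = sale amount

Maximum in store_west: 463.89
Maximum in store_east: 409.54

Overall maximum: max(463.89, 409.54) = 463.89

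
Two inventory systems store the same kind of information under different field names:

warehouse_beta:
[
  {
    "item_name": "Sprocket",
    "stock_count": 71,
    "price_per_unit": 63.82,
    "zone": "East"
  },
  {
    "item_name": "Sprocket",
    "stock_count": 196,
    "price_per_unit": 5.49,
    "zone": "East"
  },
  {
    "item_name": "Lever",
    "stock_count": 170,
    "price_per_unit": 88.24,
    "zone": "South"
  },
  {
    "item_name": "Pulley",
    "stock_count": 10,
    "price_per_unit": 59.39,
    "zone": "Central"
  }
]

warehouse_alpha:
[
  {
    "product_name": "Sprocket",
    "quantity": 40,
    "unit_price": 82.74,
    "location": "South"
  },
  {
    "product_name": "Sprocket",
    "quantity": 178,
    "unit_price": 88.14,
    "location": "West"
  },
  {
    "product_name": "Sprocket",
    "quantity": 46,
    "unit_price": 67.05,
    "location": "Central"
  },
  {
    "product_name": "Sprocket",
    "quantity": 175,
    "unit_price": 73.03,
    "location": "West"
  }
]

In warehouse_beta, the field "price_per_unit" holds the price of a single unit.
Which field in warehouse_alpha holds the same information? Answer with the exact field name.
unit_price

In warehouse_beta, "price_per_unit" holds the price of a single unit.
The fields in warehouse_alpha are: "product_name", "quantity", "unit_price", "location".
"unit_price" is the match: the name refers to the same concept and its values are decimal currency amounts (e.g. 82.74, 88.14).
The other fields ("product_name", "quantity", "location") hold different kinds of data.

So "price_per_unit" in warehouse_beta corresponds to "unit_price" in warehouse_alpha.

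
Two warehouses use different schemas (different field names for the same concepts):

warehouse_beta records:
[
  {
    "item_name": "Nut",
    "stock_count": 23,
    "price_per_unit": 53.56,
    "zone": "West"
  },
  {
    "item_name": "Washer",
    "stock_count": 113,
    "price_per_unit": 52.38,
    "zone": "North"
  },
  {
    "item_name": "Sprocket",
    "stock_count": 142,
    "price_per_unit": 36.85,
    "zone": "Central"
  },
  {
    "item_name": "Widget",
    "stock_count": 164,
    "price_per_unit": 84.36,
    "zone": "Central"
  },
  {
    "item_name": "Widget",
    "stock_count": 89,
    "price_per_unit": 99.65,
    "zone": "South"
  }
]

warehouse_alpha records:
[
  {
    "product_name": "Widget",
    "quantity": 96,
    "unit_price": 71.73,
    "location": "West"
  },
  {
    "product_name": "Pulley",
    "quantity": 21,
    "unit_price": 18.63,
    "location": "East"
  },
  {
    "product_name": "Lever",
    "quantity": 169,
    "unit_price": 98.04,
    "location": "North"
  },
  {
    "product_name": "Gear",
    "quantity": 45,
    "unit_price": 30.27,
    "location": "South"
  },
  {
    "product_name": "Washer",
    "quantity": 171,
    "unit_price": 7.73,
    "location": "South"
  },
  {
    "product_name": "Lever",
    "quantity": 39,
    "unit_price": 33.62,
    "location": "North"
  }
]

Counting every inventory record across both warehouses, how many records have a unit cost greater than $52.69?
5

Schema mapping: "price_per_unit" (warehouse_beta) = "unit_price" (warehouse_alpha) = unit cost

Records > $52.69 in warehouse_beta: 3
Records > $52.69 in warehouse_alpha: 2

Total count: 3 + 2 = 5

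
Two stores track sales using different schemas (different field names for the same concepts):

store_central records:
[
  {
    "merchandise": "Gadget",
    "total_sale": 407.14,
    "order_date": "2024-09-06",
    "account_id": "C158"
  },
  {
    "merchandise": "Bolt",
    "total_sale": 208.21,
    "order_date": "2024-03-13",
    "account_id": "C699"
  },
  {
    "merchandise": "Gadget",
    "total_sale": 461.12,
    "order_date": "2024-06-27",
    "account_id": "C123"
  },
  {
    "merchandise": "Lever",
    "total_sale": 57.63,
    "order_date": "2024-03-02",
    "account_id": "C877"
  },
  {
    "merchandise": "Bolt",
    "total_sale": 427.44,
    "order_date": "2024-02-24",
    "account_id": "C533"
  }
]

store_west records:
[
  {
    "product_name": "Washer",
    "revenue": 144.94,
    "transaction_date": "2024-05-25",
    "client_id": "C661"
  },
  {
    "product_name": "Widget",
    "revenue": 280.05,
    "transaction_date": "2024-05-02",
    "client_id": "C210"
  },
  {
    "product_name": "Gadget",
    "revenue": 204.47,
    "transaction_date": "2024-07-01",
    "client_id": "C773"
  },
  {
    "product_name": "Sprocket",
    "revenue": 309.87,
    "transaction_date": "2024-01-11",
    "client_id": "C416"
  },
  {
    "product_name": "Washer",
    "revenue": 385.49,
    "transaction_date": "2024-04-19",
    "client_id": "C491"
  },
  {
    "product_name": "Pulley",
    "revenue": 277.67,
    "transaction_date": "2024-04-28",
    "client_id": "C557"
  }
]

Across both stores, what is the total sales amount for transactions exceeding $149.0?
2961.46

Schema mapping: "total_sale" (store_central) = "revenue" (store_west) = sale amount

Sum of sales > $149.0 in store_central: 1503.91
Sum of sales > $149.0 in store_west: 1457.55

Total: 1503.91 + 1457.55 = 2961.46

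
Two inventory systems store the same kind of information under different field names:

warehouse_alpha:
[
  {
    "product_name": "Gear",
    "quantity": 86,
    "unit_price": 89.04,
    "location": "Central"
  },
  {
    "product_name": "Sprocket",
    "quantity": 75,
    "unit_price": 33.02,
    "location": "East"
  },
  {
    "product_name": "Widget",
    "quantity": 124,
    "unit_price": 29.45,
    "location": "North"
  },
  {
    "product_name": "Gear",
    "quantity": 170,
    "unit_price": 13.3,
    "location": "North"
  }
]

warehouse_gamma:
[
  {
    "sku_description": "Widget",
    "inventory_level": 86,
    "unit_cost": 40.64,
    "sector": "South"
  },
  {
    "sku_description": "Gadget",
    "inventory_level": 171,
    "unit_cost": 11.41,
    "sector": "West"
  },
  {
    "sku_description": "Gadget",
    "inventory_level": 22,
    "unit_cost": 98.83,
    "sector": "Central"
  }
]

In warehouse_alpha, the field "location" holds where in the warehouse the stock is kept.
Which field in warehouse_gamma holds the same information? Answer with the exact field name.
sector

In warehouse_alpha, "location" holds where in the warehouse the stock is kept.
The fields in warehouse_gamma are: "sku_description", "inventory_level", "unit_cost", "sector".
"sector" is the match: the name refers to the same concept and its values are area labels (e.g. 'Central', 'South').
The other fields ("sku_description", "inventory_level", "unit_cost") hold different kinds of data.

So "location" in warehouse_alpha corresponds to "sector" in warehouse_gamma.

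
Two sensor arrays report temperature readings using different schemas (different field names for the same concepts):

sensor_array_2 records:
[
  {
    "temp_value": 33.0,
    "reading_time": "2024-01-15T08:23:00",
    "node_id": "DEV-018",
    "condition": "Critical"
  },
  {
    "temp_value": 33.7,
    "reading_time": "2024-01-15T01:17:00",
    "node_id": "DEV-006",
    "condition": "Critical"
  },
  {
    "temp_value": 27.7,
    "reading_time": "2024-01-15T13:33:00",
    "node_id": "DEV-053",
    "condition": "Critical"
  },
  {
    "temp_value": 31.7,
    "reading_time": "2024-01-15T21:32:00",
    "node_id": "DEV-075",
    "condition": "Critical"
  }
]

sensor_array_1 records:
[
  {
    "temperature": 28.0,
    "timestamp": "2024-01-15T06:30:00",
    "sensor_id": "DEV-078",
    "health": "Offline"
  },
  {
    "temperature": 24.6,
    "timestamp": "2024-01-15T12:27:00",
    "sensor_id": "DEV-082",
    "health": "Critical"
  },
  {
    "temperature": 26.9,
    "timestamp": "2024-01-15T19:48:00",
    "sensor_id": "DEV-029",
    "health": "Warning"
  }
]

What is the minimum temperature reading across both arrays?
24.6

Schema mapping: "temp_value" (sensor_array_2) = "temperature" (sensor_array_1) = temperature reading

Minimum in sensor_array_2: 27.7
Minimum in sensor_array_1: 24.6

Overall minimum: min(27.7, 24.6) = 24.6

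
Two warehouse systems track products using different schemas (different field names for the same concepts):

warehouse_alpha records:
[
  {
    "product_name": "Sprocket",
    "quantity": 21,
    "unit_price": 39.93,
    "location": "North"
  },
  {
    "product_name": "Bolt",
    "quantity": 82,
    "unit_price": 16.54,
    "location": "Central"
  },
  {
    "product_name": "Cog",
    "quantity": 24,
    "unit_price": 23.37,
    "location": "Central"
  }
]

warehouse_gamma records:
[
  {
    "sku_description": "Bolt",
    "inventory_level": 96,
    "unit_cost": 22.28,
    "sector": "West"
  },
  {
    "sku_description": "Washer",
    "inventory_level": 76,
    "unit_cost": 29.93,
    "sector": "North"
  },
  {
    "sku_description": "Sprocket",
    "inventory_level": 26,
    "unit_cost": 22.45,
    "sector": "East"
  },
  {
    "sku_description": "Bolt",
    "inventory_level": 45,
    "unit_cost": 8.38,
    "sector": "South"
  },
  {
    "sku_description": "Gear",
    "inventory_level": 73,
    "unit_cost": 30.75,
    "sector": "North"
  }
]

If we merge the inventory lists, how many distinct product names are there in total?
5

Schema mapping: "product_name" (warehouse_alpha) = "sku_description" (warehouse_gamma) = product name

Products in warehouse_alpha: ['Bolt', 'Cog', 'Sprocket']
Products in warehouse_gamma: ['Bolt', 'Gear', 'Sprocket', 'Washer']

Union (unique products): ['Bolt', 'Cog', 'Gear', 'Sprocket', 'Washer']
Count: 5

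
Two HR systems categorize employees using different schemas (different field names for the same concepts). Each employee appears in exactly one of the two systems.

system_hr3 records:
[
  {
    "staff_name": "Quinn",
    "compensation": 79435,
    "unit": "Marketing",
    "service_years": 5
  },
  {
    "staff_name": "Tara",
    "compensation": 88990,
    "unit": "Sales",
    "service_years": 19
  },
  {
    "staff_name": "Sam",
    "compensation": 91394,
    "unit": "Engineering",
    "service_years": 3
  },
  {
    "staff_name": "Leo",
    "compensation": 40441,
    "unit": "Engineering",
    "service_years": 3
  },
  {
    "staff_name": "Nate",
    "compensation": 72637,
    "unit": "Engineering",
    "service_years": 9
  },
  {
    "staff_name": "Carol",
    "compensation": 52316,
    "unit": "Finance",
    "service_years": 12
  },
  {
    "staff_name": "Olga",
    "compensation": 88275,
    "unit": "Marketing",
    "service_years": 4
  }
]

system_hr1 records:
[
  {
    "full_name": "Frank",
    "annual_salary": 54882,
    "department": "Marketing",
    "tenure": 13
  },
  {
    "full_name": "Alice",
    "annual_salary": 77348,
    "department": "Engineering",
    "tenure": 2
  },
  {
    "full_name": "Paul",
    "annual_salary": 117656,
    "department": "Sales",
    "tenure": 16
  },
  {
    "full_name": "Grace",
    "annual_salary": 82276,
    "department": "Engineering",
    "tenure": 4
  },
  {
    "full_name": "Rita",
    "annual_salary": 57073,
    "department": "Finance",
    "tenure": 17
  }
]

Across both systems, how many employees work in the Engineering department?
5

Schema mapping: "unit" (system_hr3) = "department" (system_hr1) = department

Engineering employees in system_hr3: 3
Engineering employees in system_hr1: 2

Total in Engineering: 3 + 2 = 5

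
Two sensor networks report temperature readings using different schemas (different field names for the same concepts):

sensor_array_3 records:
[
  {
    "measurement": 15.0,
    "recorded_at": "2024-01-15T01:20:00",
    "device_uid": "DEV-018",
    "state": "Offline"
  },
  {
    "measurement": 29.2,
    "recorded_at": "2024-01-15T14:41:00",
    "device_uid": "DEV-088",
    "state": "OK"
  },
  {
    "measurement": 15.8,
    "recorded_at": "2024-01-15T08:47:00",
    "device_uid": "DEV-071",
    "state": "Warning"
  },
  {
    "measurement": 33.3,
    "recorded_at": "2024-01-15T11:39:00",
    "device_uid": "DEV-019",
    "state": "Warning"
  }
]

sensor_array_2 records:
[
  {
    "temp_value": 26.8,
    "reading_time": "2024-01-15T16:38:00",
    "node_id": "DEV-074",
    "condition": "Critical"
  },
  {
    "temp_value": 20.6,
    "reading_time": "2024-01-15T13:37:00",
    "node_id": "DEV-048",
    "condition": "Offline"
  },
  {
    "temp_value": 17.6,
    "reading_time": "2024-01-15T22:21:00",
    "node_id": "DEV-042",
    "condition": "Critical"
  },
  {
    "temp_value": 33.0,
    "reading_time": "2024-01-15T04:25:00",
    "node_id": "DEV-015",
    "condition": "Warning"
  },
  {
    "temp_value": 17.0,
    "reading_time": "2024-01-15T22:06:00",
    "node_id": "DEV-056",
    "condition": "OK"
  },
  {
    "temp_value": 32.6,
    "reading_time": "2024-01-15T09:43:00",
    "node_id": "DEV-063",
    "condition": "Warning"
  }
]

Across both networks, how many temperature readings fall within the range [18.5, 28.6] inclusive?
2

Schema mapping: "measurement" (sensor_array_3) = "temp_value" (sensor_array_2) = temperature

Readings in [18.5, 28.6] from sensor_array_3: 0
Readings in [18.5, 28.6] from sensor_array_2: 2

Total count: 0 + 2 = 2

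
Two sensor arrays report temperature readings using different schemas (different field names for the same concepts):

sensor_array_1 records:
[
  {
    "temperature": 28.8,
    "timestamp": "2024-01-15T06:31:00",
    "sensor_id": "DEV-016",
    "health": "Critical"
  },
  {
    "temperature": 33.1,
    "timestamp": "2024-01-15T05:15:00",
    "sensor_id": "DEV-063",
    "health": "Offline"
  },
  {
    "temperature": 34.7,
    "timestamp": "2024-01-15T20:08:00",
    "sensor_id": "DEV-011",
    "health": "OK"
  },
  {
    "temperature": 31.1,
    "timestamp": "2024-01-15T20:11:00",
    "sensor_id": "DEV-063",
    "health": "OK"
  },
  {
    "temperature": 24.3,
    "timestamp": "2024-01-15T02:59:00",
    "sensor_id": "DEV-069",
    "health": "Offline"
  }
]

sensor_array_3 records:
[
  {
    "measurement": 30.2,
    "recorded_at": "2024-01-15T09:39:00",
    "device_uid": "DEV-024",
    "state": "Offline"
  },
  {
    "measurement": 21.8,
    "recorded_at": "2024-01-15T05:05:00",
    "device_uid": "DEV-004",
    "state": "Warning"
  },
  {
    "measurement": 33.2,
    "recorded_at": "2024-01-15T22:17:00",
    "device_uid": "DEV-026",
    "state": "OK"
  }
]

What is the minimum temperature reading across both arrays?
21.8

Schema mapping: "temperature" (sensor_array_1) = "measurement" (sensor_array_3) = temperature reading

Minimum in sensor_array_1: 24.3
Minimum in sensor_array_3: 21.8

Overall minimum: min(24.3, 21.8) = 21.8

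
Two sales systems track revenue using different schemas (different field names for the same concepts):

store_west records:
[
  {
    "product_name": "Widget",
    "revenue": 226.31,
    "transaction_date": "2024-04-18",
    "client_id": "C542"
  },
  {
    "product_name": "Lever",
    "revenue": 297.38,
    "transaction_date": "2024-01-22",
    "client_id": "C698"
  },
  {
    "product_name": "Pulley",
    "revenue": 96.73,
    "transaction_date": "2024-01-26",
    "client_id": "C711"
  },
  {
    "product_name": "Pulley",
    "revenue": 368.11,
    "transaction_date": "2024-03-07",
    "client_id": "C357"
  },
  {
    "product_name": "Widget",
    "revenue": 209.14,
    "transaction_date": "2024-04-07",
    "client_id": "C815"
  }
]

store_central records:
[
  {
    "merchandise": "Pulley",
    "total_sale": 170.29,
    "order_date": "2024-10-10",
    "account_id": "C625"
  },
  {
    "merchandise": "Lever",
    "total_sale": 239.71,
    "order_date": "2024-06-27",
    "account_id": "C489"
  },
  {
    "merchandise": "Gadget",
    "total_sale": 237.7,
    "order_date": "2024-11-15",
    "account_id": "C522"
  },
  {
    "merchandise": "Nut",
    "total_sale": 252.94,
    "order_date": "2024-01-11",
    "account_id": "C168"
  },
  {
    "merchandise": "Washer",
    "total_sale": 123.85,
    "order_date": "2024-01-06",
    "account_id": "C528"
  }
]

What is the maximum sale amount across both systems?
368.11

Reconcile: "revenue" (store_west) = "total_sale" (store_central) = sale amount

Maximum in store_west: 368.11
Maximum in store_central: 252.94

Overall maximum: max(368.11, 252.94) = 368.11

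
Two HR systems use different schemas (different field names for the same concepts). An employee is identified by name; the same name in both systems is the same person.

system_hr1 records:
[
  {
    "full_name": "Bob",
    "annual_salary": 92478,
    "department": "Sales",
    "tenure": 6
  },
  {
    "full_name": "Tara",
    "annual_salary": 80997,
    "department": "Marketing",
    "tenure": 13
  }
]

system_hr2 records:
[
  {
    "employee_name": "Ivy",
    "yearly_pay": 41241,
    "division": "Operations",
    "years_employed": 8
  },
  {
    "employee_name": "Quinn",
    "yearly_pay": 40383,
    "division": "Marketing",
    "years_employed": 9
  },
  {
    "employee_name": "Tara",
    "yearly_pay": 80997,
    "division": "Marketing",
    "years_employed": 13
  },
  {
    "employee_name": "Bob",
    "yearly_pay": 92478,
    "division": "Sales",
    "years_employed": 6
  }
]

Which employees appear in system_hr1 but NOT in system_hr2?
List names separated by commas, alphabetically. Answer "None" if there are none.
None

Schema mapping: "full_name" (system_hr1) = "employee_name" (system_hr2) = employee name

Names in system_hr1: ['Bob', 'Tara']
Names in system_hr2: ['Bob', 'Ivy', 'Quinn', 'Tara']

In system_hr1 but not system_hr2: None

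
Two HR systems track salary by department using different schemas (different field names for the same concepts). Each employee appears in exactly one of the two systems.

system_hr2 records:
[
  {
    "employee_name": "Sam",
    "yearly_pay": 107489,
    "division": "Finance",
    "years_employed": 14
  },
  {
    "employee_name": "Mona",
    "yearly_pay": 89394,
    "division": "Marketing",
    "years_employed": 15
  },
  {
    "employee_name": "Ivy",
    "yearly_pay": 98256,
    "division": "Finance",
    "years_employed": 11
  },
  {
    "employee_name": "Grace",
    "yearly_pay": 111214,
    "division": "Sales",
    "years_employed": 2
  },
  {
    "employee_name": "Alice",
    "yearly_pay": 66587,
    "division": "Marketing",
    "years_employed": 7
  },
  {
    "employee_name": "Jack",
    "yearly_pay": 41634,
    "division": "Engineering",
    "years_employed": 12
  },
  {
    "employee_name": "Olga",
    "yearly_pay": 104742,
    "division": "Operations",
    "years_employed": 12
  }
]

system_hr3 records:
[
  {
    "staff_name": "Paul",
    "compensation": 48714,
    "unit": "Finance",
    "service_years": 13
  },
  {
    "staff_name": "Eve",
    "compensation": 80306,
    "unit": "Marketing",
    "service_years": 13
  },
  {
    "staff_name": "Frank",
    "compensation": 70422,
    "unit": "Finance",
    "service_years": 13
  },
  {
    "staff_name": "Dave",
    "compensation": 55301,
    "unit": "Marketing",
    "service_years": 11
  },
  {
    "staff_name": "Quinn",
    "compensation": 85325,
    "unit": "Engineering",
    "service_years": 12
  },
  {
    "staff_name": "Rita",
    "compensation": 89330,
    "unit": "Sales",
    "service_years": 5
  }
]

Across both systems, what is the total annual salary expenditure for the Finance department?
324881

Schema mappings:
- "division" (system_hr2) = "unit" (system_hr3) = department
- "yearly_pay" (system_hr2) = "compensation" (system_hr3) = salary

Finance salaries from system_hr2: 205745
Finance salaries from system_hr3: 119136

Total: 205745 + 119136 = 324881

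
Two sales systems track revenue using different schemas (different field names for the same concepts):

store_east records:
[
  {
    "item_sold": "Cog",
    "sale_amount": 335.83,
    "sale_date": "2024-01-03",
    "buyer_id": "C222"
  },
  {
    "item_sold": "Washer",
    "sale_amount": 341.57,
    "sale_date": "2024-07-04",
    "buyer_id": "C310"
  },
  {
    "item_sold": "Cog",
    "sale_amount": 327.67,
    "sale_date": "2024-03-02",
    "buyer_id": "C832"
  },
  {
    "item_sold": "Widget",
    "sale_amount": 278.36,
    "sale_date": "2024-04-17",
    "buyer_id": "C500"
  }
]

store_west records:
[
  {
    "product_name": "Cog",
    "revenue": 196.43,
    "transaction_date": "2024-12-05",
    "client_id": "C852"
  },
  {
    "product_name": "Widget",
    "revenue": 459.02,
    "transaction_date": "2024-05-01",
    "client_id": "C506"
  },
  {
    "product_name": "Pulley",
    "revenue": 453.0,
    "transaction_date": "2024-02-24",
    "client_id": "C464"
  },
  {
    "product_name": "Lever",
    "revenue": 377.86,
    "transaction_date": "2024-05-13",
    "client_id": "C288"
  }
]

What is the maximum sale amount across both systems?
459.02

Reconcile: "sale_amount" (store_east) = "revenue" (store_west) = sale amount

Maximum in store_east: 341.57
Maximum in store_west: 459.02

Overall maximum: max(341.57, 459.02) = 459.02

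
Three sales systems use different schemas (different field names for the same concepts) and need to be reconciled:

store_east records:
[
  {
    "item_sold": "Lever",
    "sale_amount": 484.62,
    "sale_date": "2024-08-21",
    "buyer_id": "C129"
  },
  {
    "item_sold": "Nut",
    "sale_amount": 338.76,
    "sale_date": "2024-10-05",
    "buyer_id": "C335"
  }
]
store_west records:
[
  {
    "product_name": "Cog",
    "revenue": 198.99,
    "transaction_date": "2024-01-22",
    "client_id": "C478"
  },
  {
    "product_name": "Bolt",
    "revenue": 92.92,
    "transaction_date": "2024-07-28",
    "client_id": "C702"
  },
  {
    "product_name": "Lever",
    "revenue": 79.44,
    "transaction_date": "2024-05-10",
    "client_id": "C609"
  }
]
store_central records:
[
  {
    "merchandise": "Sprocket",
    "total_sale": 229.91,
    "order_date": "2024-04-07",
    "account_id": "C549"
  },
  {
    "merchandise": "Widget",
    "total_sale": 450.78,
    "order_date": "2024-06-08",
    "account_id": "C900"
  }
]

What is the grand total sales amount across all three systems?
1875.42

Schema reconciliation - all amount fields map to sale amount:

store_east (sale_amount): 823.38
store_west (revenue): 371.35
store_central (total_sale): 680.69

Grand total: 1875.42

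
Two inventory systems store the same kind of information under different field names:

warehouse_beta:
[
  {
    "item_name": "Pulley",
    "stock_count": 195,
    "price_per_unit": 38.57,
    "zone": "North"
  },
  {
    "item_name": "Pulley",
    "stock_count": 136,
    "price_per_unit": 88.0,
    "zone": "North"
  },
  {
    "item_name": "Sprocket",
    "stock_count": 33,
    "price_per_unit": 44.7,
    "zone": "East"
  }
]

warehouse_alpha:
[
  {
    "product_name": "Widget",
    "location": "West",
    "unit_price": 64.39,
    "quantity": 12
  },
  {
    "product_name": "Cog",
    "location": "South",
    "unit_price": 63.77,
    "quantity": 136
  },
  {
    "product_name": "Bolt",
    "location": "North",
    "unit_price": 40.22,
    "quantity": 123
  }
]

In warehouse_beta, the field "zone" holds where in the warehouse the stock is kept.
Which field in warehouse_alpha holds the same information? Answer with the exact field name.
location

In warehouse_beta, "zone" holds where in the warehouse the stock is kept.
The fields in warehouse_alpha are: "product_name", "location", "unit_price", "quantity".
"location" is the match: the name refers to the same concept and its values are area labels (e.g. 'North', 'South').
The other fields ("product_name", "unit_price", "quantity") hold different kinds of data.

So "zone" in warehouse_beta corresponds to "location" in warehouse_alpha.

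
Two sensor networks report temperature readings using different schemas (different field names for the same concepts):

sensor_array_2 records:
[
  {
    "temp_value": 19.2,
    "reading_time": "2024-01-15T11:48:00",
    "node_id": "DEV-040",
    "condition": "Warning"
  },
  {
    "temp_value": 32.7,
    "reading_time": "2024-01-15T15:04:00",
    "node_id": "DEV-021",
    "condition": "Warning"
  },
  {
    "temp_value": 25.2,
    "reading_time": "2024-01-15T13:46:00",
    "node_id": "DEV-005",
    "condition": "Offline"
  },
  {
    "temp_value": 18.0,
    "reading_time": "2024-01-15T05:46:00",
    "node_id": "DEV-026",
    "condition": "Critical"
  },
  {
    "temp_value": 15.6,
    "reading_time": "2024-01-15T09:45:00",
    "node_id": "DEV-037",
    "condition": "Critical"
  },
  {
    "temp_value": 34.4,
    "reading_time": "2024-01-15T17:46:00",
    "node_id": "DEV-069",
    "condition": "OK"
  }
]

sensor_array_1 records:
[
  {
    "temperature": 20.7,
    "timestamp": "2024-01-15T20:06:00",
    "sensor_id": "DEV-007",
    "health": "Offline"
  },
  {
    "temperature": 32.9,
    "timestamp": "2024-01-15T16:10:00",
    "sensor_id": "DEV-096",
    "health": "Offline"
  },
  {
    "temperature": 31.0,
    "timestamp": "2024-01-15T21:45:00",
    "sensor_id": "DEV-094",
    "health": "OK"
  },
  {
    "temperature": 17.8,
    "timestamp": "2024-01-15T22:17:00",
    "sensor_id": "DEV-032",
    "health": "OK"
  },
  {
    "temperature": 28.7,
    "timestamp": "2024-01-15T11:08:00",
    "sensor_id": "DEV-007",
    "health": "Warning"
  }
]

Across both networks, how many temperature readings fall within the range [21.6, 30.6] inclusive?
2

Schema mapping: "temp_value" (sensor_array_2) = "temperature" (sensor_array_1) = temperature

Readings in [21.6, 30.6] from sensor_array_2: 1
Readings in [21.6, 30.6] from sensor_array_1: 1

Total count: 1 + 1 = 2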